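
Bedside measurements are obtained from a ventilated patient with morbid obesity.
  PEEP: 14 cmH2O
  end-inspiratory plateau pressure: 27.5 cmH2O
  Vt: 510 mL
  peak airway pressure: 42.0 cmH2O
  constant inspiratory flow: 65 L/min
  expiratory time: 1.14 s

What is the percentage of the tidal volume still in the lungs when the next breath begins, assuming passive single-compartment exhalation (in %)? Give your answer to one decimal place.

Flow: 65 L/min ÷ 60 = 1.0833 L/s.
R = (PIP − Pplat)/V̇ = (42.0 − 27.5) / 1.0833 = 14.5/1.0833 = 13.385 cmH2O·s/L.
C = Vt/(Pplat − PEEP) = 510.0 / (27.5 − 14) = 510.0/13.5 = 37.778 mL/cmH2O.
τ = R × C = 13.385 × 0.03778 L/cmH2O = 0.5057 s.
Fraction remaining at end-expiration = e^(−Te/τ) = e^(−1.14/0.5057) = 0.1049 → 10.49%.

10.5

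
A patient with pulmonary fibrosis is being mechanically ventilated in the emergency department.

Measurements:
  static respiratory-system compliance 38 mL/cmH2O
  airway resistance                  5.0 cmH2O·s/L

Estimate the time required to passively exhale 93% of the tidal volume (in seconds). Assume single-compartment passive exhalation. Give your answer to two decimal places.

τ = R × C = 5.0 × 38 mL/cmH2O = 5.0 × 0.038 L/cmH2O = 0.19 s.
Exhaled fraction f = 1 − e^(−t/τ) → t = −τ·ln(1 − f) = −0.19·ln(0.07) = 0.5053 s.

0.51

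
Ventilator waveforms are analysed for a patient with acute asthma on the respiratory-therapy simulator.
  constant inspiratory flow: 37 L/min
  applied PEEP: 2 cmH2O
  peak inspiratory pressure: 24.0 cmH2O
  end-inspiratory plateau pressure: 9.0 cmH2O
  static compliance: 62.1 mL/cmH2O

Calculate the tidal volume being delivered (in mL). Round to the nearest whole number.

435

Vt = Cstat × (Pplat − PEEP) = 62.1 × (9.0 − 2) = 62.1 × 7.0 = 434.7 mL.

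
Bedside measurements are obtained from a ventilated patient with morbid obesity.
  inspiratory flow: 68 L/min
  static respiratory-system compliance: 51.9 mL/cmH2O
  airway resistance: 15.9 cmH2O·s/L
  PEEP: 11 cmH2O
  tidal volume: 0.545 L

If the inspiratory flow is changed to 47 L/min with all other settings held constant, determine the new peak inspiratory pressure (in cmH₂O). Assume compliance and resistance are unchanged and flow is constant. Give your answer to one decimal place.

34.0

Flow: 68 L/min ÷ 60 = 1.1333 L/s.
New flow: 47 L/min ÷ 60 = 0.7833 L/s.
PIP = Vt/C + R·V̇ + PEEP (constant-flow equation of motion).
Only the resistive term changes: ΔPIP = R × ΔV̇ = 15.9 × (0.7833 − 1.1333) = 15.9 × -0.35 = -5.565 cmH2O.
Original PIP = 545/51.9 + 15.9×1.1333 + 11 = 39.52 cmH2O; new PIP = 39.52 + (-5.565) = 33.955 cmH2O.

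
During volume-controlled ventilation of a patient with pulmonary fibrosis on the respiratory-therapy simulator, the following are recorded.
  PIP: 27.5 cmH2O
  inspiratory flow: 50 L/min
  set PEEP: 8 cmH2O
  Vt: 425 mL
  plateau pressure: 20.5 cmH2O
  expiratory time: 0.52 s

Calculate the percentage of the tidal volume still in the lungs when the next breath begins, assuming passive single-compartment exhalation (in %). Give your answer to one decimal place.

16.2

Flow: 50 L/min ÷ 60 = 0.8333 L/s.
R = (PIP − Pplat)/V̇ = (27.5 − 20.5) / 0.8333 = 7.0/0.8333 = 8.4 cmH2O·s/L.
C = Vt/(Pplat − PEEP) = 425.0 / (20.5 − 8) = 425.0/12.5 = 34.0 mL/cmH2O.
τ = R × C = 8.4 × 0.034 L/cmH2O = 0.2856 s.
Fraction remaining at end-expiration = e^(−Te/τ) = e^(−0.52/0.2856) = 0.1619 → 16.19%.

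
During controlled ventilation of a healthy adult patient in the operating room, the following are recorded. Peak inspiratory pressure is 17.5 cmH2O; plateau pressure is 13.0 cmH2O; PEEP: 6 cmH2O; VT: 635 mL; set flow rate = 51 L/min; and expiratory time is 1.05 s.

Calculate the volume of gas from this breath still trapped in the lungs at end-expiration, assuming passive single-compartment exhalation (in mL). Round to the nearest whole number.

71

Flow: 51 L/min ÷ 60 = 0.85 L/s.
R = (PIP − Pplat)/V̇ = (17.5 − 13.0) / 0.85 = 4.5/0.85 = 5.294 cmH2O·s/L.
C = Vt/(Pplat − PEEP) = 635.0 / (13.0 − 6) = 635.0/7.0 = 90.714 mL/cmH2O.
τ = R × C = 5.294 × 0.09071 L/cmH2O = 0.4802 s.
Fraction remaining = e^(−Te/τ) = e^(−1.05/0.4802) = 0.1123.
Trapped volume = 635.0 × 0.1123 = 71.311 mL.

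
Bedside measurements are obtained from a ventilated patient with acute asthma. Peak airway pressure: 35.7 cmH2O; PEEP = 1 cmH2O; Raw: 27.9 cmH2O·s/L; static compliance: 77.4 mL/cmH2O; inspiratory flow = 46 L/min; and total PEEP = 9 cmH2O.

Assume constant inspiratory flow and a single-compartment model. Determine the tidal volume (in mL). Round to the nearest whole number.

Flow: 46 L/min ÷ 60 = 0.7667 L/s.
Total PEEP = 9 cmH2O (set 1 + intrinsic 8); this is the baseline alveolar pressure.
Equation of motion (constant flow): PIP = Vt/C + R·V̇ + PEEP.
Vt/C = PIP − R·V̇ − PEEP = 35.7 − 21.391 − 9 = 5.309 cmH2O.
Vt = C × 5.309 = 77.4 × 5.309 = 410.92 mL.

411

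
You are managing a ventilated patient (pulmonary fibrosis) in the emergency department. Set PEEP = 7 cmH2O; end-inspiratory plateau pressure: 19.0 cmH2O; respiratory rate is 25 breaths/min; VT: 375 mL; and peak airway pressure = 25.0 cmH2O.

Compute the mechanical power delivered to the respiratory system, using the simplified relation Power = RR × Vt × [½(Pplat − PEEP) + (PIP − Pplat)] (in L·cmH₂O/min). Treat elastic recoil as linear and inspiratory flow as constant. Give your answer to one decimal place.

Per-breath work = Vt × [½(Pplat−PEEP) + (PIP−Pplat)] = 0.375 × [0.5×12.0 + 6.0] = 0.375 × 12.0 = 4.5 L·cmH2O.
Power = 25 × 4.5 = 112.5 L·cmH2O/min.

112.5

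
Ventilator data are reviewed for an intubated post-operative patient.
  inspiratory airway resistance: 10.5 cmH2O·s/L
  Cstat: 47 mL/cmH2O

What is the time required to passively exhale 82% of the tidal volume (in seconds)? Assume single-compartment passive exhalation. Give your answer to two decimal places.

τ = R × C = 10.5 × 47 mL/cmH2O = 10.5 × 0.047 L/cmH2O = 0.4935 s.
Exhaled fraction f = 1 − e^(−t/τ) → t = −τ·ln(1 − f) = −0.4935·ln(0.18) = 0.8463 s.

0.85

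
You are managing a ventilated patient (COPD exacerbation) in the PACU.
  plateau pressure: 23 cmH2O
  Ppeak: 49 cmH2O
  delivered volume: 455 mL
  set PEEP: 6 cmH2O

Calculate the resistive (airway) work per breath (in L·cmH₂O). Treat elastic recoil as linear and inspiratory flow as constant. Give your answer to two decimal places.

With constant inspiratory flow the resistive pressure is constant at PIP − Pplat = 49 − 23 = 26.0 cmH2O, so resistive work = 26.0 × 0.455 = 11.83 L·cmH2O.

11.83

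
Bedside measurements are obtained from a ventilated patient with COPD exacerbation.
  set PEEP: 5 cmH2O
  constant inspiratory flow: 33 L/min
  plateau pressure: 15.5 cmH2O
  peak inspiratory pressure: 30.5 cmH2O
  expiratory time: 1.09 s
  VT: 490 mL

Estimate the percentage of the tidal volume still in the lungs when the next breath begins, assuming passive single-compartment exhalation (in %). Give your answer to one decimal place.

Flow: 33 L/min ÷ 60 = 0.55 L/s.
R = (PIP − Pplat)/V̇ = (30.5 − 15.5) / 0.55 = 15.0/0.55 = 27.273 cmH2O·s/L.
C = Vt/(Pplat − PEEP) = 490.0 / (15.5 − 5) = 490.0/10.5 = 46.667 mL/cmH2O.
τ = R × C = 27.273 × 0.04667 L/cmH2O = 1.273 s.
Fraction remaining at end-expiration = e^(−Te/τ) = e^(−1.09/1.273) = 0.4248 → 42.48%.

42.5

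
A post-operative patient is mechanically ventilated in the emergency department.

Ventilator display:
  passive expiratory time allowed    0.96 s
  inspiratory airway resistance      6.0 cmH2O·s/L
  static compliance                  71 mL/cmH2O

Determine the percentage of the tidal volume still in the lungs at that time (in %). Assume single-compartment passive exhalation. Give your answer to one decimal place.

10.5

τ = R × C = 6.0 × 71 mL/cmH2O = 6.0 × 0.071 L/cmH2O = 0.426 s.
Passive exhalation: V(t)/V₀ = e^(−t/τ) = e^(−0.96/0.426) = 0.105.
Fraction remaining = 0.105 → 10.5%.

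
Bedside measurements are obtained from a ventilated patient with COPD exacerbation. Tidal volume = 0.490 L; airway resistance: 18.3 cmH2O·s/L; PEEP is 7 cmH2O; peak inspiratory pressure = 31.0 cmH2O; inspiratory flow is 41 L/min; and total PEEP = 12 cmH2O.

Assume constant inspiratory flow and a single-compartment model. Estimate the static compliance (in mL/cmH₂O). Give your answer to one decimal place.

75.4

Flow: 41 L/min ÷ 60 = 0.6833 L/s.
Total PEEP = 12 cmH2O (set 7 + intrinsic 5); this is the baseline alveolar pressure.
Equation of motion (constant flow): PIP = Vt/C + R·V̇ + PEEP.
Vt/C = PIP − R·V̇ − PEEP = 31.0 − 18.3×0.6833 − 12 = 31.0 − 12.504 − 12 = 6.496 cmH2O.
C = Vt / 6.496 = 490 / 6.496 = 75.431 mL/cmH2O.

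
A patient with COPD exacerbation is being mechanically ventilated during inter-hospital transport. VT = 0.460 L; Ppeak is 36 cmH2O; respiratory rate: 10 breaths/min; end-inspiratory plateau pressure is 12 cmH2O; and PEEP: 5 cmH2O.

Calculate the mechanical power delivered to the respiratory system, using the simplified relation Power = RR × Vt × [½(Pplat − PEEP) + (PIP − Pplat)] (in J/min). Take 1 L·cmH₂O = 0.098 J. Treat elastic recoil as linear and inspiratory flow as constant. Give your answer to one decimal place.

Per-breath work = Vt × [½(Pplat−PEEP) + (PIP−Pplat)] = 0.460 × [0.5×7.0 + 24.0] = 0.460 × 27.5 = 12.65 L·cmH2O.
Power = 10 × 12.65 = 126.5 L·cmH2O/min.
× 0.098 J/(L·cmH2O) → 12.397 J/min.

12.4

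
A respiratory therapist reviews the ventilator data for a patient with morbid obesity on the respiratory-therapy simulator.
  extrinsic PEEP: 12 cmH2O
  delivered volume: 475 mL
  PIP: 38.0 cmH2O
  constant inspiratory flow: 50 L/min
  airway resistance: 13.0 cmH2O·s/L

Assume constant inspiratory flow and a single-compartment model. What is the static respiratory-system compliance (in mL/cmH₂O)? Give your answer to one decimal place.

Flow: 50 L/min ÷ 60 = 0.8333 L/s.
Equation of motion (constant flow): PIP = Vt/C + R·V̇ + PEEP.
Vt/C = PIP − R·V̇ − PEEP = 38.0 − 13.0×0.8333 − 12 = 38.0 − 10.833 − 12 = 15.167 cmH2O.
C = Vt / 15.167 = 475 / 15.167 = 31.318 mL/cmH2O.

31.3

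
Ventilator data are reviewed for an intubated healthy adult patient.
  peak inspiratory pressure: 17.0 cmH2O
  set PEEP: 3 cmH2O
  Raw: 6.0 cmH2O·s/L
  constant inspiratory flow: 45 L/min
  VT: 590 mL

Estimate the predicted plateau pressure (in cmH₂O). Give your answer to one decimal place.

12.5

Flow: 45 L/min ÷ 60 = 0.75 L/s.
Pplat = PIP − Raw × flow = 17.0 − 6.0 × 0.75 = 17.0 − 4.5 = 12.5 cmH2O.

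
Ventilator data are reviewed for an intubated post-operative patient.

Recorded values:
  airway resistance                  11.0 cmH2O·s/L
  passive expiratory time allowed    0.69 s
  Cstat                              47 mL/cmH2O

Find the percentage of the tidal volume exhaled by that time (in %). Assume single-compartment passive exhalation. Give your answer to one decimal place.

73.7

τ = R × C = 11.0 × 47 mL/cmH2O = 11.0 × 0.047 L/cmH2O = 0.517 s.
Passive exhalation: V(t)/V₀ = e^(−t/τ) = e^(−0.69/0.517) = 0.2633.
Fraction exhaled = 1 − 0.2633 = 0.7367 → 73.67%.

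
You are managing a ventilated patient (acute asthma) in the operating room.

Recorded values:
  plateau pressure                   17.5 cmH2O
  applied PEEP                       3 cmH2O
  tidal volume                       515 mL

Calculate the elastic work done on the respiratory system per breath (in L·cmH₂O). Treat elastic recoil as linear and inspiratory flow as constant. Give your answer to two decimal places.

3.73

Elastic work ≈ ½ × (Pplat − PEEP) × Vt = 0.5 × (17.5 − 3) × 0.515 L = 0.5 × 14.5 × 0.515 = 3.734 L·cmH2O.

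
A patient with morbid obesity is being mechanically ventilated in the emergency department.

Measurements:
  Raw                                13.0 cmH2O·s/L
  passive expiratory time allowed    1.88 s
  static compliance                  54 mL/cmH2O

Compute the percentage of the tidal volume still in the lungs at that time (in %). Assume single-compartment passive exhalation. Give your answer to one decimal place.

τ = R × C = 13.0 × 54 mL/cmH2O = 13.0 × 0.054 L/cmH2O = 0.702 s.
Passive exhalation: V(t)/V₀ = e^(−t/τ) = e^(−1.88/0.702) = 0.0687.
Fraction remaining = 0.0687 → 6.87%.

6.9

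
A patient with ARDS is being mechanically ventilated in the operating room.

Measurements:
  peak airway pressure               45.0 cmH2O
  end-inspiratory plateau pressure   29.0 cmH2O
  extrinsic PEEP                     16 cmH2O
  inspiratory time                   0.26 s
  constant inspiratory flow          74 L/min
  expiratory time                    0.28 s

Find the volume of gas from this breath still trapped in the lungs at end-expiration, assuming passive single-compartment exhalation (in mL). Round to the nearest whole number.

134

Flow: 74 L/min ÷ 60 = 1.2333 L/s.
Vt = flow × Ti = 1.2333 L/s × 0.26 s × 1000 mL/L = 320.66 mL.
R = (PIP − Pplat)/V̇ = (45.0 − 29.0) / 1.2333 = 16.0/1.2333 = 12.973 cmH2O·s/L.
C = Vt/(Pplat − PEEP) = 320.66 / (29.0 − 16) = 320.66/13.0 = 24.666 mL/cmH2O.
τ = R × C = 12.973 × 0.02467 L/cmH2O = 0.32 s.
Fraction remaining = e^(−Te/τ) = e^(−0.28/0.32) = 0.4169.
Trapped volume = 320.66 × 0.4169 = 133.68 mL.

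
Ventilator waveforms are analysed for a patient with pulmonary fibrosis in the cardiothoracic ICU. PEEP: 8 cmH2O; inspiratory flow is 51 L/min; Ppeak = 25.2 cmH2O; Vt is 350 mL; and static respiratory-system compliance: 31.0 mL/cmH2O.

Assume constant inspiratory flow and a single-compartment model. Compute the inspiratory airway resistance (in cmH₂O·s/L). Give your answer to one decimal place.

Flow: 51 L/min ÷ 60 = 0.85 L/s.
Equation of motion (constant flow): PIP = Vt/C + R·V̇ + PEEP.
R·V̇ = PIP − Vt/C − PEEP = 25.2 − 350/31.0 − 8 = 25.2 − 11.29 − 8 = 5.91 cmH2O.
R = 5.91 / 0.85 = 6.953 cmH2O·s/L.

7.0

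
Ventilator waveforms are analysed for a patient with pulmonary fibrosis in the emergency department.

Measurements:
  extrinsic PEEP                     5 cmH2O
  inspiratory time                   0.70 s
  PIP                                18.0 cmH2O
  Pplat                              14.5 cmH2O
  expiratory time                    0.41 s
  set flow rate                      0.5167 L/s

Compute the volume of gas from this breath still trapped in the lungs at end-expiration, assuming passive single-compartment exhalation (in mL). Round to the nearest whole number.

74

Vt = flow × Ti = 0.5167 L/s × 0.70 s × 1000 mL/L = 361.69 mL.
R = (PIP − Pplat)/V̇ = (18.0 − 14.5) / 0.5167 = 3.5/0.5167 = 6.774 cmH2O·s/L.
C = Vt/(Pplat − PEEP) = 361.69 / (14.5 − 5) = 361.69/9.5 = 38.073 mL/cmH2O.
τ = R × C = 6.774 × 0.03807 L/cmH2O = 0.2579 s.
Fraction remaining = e^(−Te/τ) = e^(−0.41/0.2579) = 0.204.
Trapped volume = 361.69 × 0.204 = 73.785 mL.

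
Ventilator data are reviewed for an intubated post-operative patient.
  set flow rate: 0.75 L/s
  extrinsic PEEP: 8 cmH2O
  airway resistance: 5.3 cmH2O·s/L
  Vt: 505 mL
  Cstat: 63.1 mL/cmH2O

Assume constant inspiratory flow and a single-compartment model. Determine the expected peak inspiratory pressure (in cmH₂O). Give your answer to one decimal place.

Equation of motion (constant flow): PIP = Vt/C + R·V̇ + PEEP.
PIP = 505/63.1 + 5.3×0.75 + 8 = 8.003 + 3.975 + 8 = 19.978 cmH2O.

20.0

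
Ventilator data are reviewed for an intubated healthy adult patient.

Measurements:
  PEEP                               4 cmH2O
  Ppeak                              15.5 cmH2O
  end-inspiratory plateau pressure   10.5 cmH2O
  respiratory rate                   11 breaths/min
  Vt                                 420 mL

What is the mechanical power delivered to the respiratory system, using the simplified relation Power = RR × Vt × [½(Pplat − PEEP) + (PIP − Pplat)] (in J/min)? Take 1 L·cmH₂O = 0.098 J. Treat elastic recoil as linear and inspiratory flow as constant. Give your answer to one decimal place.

Per-breath work = Vt × [½(Pplat−PEEP) + (PIP−Pplat)] = 0.420 × [0.5×6.5 + 5.0] = 0.420 × 8.25 = 3.465 L·cmH2O.
Power = 11 × 3.465 = 38.115 L·cmH2O/min.
× 0.098 J/(L·cmH2O) → 3.735 J/min.

3.7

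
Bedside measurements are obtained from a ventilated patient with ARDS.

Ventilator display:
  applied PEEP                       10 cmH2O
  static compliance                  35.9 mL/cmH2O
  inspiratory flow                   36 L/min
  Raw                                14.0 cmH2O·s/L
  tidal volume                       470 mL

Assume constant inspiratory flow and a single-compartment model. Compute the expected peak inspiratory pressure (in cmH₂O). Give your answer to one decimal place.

31.5

Flow: 36 L/min ÷ 60 = 0.6 L/s.
Equation of motion (constant flow): PIP = Vt/C + R·V̇ + PEEP.
PIP = 470/35.9 + 14.0×0.6 + 10 = 13.092 + 8.4 + 10 = 31.492 cmH2O.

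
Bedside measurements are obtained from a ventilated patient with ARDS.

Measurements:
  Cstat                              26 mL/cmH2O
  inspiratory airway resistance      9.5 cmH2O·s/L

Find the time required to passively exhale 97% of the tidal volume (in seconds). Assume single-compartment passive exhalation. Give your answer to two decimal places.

0.87

τ = R × C = 9.5 × 26 mL/cmH2O = 9.5 × 0.026 L/cmH2O = 0.247 s.
Exhaled fraction f = 1 − e^(−t/τ) → t = −τ·ln(1 − f) = −0.247·ln(0.03) = 0.8661 s.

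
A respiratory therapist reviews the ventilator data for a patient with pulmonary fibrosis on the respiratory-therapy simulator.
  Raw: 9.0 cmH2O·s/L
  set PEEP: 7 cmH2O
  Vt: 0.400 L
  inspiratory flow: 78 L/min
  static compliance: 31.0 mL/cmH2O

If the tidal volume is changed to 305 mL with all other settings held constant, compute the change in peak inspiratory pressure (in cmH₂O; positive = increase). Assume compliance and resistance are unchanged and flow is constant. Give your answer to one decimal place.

-3.1

PIP = Vt/C + R·V̇ + PEEP (constant-flow equation of motion).
Only the elastic term changes: ΔPIP = ΔVt / C = (305 − 400) / 31.0 = -3.065 cmH2O.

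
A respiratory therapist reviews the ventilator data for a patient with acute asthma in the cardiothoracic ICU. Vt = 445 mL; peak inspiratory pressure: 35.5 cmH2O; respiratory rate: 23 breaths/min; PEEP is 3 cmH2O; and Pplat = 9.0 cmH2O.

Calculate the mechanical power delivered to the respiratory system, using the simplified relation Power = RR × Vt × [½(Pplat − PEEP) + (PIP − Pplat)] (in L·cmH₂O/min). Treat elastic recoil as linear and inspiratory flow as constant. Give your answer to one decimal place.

301.9

Per-breath work = Vt × [½(Pplat−PEEP) + (PIP−Pplat)] = 0.445 × [0.5×6.0 + 26.5] = 0.445 × 29.5 = 13.128 L·cmH2O.
Power = 23 × 13.128 = 301.94 L·cmH2O/min.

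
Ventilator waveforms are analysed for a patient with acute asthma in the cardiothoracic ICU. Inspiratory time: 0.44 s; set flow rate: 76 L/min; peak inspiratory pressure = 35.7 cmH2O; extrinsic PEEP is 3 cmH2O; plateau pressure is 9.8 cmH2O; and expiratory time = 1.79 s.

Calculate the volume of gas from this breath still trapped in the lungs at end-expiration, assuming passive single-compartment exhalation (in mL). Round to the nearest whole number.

Flow: 76 L/min ÷ 60 = 1.2667 L/s.
Vt = flow × Ti = 1.2667 L/s × 0.44 s × 1000 mL/L = 557.35 mL.
R = (PIP − Pplat)/V̇ = (35.7 − 9.8) / 1.2667 = 25.9/1.2667 = 20.447 cmH2O·s/L.
C = Vt/(Pplat − PEEP) = 557.35 / (9.8 − 3) = 557.35/6.8 = 81.963 mL/cmH2O.
τ = R × C = 20.447 × 0.08196 L/cmH2O = 1.676 s.
Fraction remaining = e^(−Te/τ) = e^(−1.79/1.676) = 0.3437.
Trapped volume = 557.35 × 0.3437 = 191.56 mL.

192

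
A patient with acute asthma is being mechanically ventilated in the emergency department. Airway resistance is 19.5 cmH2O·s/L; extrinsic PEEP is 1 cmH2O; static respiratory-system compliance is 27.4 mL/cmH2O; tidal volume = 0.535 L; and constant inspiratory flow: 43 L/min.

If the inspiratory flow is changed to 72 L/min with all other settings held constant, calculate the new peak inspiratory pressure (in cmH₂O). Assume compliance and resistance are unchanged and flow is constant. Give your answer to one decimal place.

Flow: 43 L/min ÷ 60 = 0.7167 L/s.
New flow: 72 L/min ÷ 60 = 1.2 L/s.
PIP = Vt/C + R·V̇ + PEEP (constant-flow equation of motion).
Only the resistive term changes: ΔPIP = R × ΔV̇ = 19.5 × (1.2 − 0.7167) = 19.5 × 0.4833 = 9.424 cmH2O.
Original PIP = 535/27.4 + 19.5×0.7167 + 1 = 34.501 cmH2O; new PIP = 34.501 + (9.424) = 43.925 cmH2O.

43.9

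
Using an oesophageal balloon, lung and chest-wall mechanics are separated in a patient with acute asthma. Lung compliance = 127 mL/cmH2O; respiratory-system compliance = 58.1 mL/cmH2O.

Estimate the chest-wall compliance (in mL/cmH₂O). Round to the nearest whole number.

107

1/Ccw = 1/Crs − 1/CL.
1/Ccw = 1/58.1 − 1/127 = 0.009338.
Ccw = 107.09 mL/cmH2O.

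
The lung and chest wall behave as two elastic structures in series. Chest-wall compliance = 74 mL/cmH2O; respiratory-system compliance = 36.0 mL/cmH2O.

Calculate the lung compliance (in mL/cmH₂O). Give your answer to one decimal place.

70.1

1/CL = 1/Crs − 1/Ccw.
1/CL = 1/36.0 − 1/74 = 0.01426.
CL = 70.126 mL/cmH2O.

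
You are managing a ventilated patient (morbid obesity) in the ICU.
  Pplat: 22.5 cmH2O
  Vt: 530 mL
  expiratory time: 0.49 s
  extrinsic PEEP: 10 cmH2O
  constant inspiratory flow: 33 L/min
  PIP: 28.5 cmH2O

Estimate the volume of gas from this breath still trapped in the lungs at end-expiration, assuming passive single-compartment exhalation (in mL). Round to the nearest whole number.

184

Flow: 33 L/min ÷ 60 = 0.55 L/s.
R = (PIP − Pplat)/V̇ = (28.5 − 22.5) / 0.55 = 6.0/0.55 = 10.909 cmH2O·s/L.
C = Vt/(Pplat − PEEP) = 530.0 / (22.5 − 10) = 530.0/12.5 = 42.4 mL/cmH2O.
τ = R × C = 10.909 × 0.0424 L/cmH2O = 0.4625 s.
Fraction remaining = e^(−Te/τ) = e^(−0.49/0.4625) = 0.3466.
Trapped volume = 530.0 × 0.3466 = 183.7 mL.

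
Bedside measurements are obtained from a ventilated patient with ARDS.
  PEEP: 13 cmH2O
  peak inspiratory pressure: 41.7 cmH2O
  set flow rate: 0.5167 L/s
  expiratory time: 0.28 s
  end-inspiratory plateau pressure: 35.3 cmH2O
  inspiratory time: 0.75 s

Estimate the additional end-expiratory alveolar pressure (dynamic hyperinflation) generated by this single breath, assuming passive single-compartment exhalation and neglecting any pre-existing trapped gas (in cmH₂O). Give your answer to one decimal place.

6.1

Vt = flow × Ti = 0.5167 L/s × 0.75 s × 1000 mL/L = 387.53 mL.
R = (PIP − Pplat)/V̇ = (41.7 − 35.3) / 0.5167 = 6.4/0.5167 = 12.386 cmH2O·s/L.
C = Vt/(Pplat − PEEP) = 387.53 / (35.3 − 13) = 387.53/22.3 = 17.378 mL/cmH2O.
τ = R × C = 12.386 × 0.01738 L/cmH2O = 0.2153 s.
Fraction remaining = e^(−Te/τ) = e^(−0.28/0.2153) = 0.2724; trapped volume = 387.53 × 0.2724 = 105.56 mL.
Additional alveolar pressure from trapping ≈ V_trapped / C = 105.56 / 17.378 = 6.074 cmH2O.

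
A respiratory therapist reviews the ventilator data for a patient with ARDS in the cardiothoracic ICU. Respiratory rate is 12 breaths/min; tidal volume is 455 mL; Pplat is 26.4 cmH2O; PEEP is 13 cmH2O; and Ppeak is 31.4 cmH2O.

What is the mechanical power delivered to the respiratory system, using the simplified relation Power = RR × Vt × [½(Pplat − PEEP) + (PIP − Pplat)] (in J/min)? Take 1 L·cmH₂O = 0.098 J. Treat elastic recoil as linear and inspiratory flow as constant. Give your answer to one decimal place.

Per-breath work = Vt × [½(Pplat−PEEP) + (PIP−Pplat)] = 0.455 × [0.5×13.4 + 5.0] = 0.455 × 11.7 = 5.324 L·cmH2O.
Power = 12 × 5.324 = 63.888 L·cmH2O/min.
× 0.098 J/(L·cmH2O) → 6.261 J/min.

6.3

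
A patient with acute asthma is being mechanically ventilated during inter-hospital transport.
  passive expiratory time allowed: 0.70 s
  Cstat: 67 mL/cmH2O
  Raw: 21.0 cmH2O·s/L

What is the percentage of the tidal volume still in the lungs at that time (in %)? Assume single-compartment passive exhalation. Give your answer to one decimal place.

τ = R × C = 21.0 × 67 mL/cmH2O = 21.0 × 0.067 L/cmH2O = 1.407 s.
Passive exhalation: V(t)/V₀ = e^(−t/τ) = e^(−0.70/1.407) = 0.608.
Fraction remaining = 0.608 → 60.8%.

60.8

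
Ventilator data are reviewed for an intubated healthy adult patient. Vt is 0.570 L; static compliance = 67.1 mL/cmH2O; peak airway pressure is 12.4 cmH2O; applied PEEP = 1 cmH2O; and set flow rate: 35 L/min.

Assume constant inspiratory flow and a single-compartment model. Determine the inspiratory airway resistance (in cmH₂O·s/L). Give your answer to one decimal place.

5.0

Flow: 35 L/min ÷ 60 = 0.5833 L/s.
Equation of motion (constant flow): PIP = Vt/C + R·V̇ + PEEP.
R·V̇ = PIP − Vt/C − PEEP = 12.4 − 570/67.1 − 1 = 12.4 − 8.495 − 1 = 2.905 cmH2O.
R = 2.905 / 0.5833 = 4.98 cmH2O·s/L.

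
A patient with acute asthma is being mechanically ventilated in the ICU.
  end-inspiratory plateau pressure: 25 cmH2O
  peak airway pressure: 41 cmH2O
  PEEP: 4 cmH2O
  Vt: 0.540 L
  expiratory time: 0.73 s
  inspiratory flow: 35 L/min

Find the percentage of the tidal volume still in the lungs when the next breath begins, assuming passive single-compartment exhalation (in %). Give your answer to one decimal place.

Flow: 35 L/min ÷ 60 = 0.5833 L/s.
R = (PIP − Pplat)/V̇ = (41 − 25) / 0.5833 = 16.0/0.5833 = 27.43 cmH2O·s/L.
C = Vt/(Pplat − PEEP) = 540.0 / (25 − 4) = 540.0/21.0 = 25.714 mL/cmH2O.
τ = R × C = 27.43 × 0.02571 L/cmH2O = 0.7052 s.
Fraction remaining at end-expiration = e^(−Te/τ) = e^(−0.73/0.7052) = 0.3552 → 35.52%.

35.5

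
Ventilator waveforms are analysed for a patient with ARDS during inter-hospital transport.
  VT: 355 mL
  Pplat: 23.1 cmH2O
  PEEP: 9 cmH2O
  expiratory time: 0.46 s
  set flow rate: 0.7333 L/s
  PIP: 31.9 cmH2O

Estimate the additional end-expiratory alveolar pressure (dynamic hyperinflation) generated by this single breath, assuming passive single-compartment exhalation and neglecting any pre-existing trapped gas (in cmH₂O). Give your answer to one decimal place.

3.1

R = (PIP − Pplat)/V̇ = (31.9 − 23.1) / 0.7333 = 8.8/0.7333 = 12.001 cmH2O·s/L.
C = Vt/(Pplat − PEEP) = 355.0 / (23.1 − 9) = 355.0/14.1 = 25.177 mL/cmH2O.
τ = R × C = 12.001 × 0.02518 L/cmH2O = 0.3022 s.
Fraction remaining = e^(−Te/τ) = e^(−0.46/0.3022) = 0.2182; trapped volume = 355.0 × 0.2182 = 77.461 mL.
Additional alveolar pressure from trapping ≈ V_trapped / C = 77.461 / 25.177 = 3.077 cmH2O.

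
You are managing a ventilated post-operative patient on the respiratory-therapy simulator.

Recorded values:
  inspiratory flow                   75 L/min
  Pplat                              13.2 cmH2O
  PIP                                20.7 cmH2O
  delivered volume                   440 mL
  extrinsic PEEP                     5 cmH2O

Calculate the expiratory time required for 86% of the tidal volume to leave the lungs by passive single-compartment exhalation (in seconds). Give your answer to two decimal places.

0.63

Flow: 75 L/min ÷ 60 = 1.25 L/s.
R = (PIP − Pplat)/V̇ = (20.7 − 13.2) / 1.25 = 7.5/1.25 = 6.0 cmH2O·s/L.
C = Vt/(Pplat − PEEP) = 440.0 / (13.2 − 5) = 440.0/8.2 = 53.659 mL/cmH2O.
τ = R × C = 6.0 × 0.05366 L/cmH2O = 0.322 s.
t = −τ·ln(1 − 0.86) = −0.322·ln(0.14) = 0.6331 s.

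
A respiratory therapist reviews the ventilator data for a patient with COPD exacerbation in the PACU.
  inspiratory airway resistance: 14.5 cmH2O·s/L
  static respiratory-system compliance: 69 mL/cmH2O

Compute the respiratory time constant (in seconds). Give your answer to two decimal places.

1.00

τ = R × C = 14.5 × 69 mL/cmH2O = 14.5 × 0.069 L/cmH2O = 1.001 s.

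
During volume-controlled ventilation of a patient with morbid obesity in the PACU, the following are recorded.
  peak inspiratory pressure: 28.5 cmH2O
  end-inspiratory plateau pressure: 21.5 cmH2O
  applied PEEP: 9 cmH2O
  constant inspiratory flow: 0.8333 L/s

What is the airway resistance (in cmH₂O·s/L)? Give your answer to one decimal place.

Raw = (PIP − Pplat) / flow = (28.5 − 21.5) / 0.8333 = 7.0 / 0.8333 = 8.4 cmH2O·s/L.

8.4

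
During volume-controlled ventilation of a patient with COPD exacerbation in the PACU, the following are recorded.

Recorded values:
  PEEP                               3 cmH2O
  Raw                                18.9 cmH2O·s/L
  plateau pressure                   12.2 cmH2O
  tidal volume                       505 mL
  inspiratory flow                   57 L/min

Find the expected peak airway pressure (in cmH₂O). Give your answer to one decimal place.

Flow: 57 L/min ÷ 60 = 0.95 L/s.
PIP = Pplat + Raw × flow = 12.2 + 18.9 × 0.95 = 12.2 + 17.955 = 30.155 cmH2O.

30.2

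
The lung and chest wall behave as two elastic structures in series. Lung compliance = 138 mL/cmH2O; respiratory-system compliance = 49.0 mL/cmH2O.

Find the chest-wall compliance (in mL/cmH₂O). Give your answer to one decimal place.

1/Ccw = 1/Crs − 1/CL.
1/Ccw = 1/49.0 − 1/138 = 0.01316.
Ccw = 75.988 mL/cmH2O.

76.0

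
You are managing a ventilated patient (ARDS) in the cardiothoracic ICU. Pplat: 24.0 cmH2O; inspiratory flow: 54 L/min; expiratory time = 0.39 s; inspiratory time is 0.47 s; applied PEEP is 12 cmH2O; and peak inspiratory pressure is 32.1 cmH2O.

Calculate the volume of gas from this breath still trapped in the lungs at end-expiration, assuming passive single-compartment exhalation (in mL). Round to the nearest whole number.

Flow: 54 L/min ÷ 60 = 0.9 L/s.
Vt = flow × Ti = 0.9 L/s × 0.47 s × 1000 mL/L = 423.0 mL.
R = (PIP − Pplat)/V̇ = (32.1 − 24.0) / 0.9 = 8.1/0.9 = 9.0 cmH2O·s/L.
C = Vt/(Pplat − PEEP) = 423.0 / (24.0 − 12) = 423.0/12.0 = 35.25 mL/cmH2O.
τ = R × C = 9.0 × 0.03525 L/cmH2O = 0.3173 s.
Fraction remaining = e^(−Te/τ) = e^(−0.39/0.3173) = 0.2925.
Trapped volume = 423.0 × 0.2925 = 123.73 mL.

124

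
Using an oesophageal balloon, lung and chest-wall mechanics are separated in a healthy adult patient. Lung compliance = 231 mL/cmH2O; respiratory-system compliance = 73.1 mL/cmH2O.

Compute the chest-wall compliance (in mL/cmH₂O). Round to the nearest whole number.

107

1/Ccw = 1/Crs − 1/CL.
1/Ccw = 1/73.1 − 1/231 = 0.009351.
Ccw = 106.94 mL/cmH2O.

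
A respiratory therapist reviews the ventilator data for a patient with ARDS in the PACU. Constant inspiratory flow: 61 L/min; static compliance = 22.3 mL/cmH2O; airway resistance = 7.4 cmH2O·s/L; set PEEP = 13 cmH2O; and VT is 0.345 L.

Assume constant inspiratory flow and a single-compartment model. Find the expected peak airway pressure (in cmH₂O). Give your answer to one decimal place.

Flow: 61 L/min ÷ 60 = 1.0167 L/s.
Equation of motion (constant flow): PIP = Vt/C + R·V̇ + PEEP.
PIP = 345/22.3 + 7.4×1.0167 + 13 = 15.471 + 7.524 + 13 = 35.995 cmH2O.

36.0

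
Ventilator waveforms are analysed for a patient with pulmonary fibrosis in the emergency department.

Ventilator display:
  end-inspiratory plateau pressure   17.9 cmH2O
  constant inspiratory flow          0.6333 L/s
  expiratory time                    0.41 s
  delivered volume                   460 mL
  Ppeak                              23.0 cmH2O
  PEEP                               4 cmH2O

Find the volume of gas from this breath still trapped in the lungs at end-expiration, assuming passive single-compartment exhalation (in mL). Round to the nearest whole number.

99

R = (PIP − Pplat)/V̇ = (23.0 − 17.9) / 0.6333 = 5.1/0.6333 = 8.053 cmH2O·s/L.
C = Vt/(Pplat − PEEP) = 460.0 / (17.9 − 4) = 460.0/13.9 = 33.094 mL/cmH2O.
τ = R × C = 8.053 × 0.03309 L/cmH2O = 0.2665 s.
Fraction remaining = e^(−Te/τ) = e^(−0.41/0.2665) = 0.2147.
Trapped volume = 460.0 × 0.2147 = 98.762 mL.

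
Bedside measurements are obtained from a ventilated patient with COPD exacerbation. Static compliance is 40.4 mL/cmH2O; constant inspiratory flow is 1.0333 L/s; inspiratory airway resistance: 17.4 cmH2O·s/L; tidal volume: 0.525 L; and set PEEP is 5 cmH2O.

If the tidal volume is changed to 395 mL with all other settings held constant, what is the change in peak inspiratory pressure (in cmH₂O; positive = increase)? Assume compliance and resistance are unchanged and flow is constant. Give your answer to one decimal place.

PIP = Vt/C + R·V̇ + PEEP (constant-flow equation of motion).
Only the elastic term changes: ΔPIP = ΔVt / C = (395 − 525) / 40.4 = -3.218 cmH2O.

-3.2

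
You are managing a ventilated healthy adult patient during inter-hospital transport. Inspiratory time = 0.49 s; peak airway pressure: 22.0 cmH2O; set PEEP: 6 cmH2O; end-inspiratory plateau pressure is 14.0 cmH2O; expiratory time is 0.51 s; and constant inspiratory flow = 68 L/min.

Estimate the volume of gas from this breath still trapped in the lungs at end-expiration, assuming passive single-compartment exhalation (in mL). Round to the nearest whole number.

196

Flow: 68 L/min ÷ 60 = 1.1333 L/s.
Vt = flow × Ti = 1.1333 L/s × 0.49 s × 1000 mL/L = 555.32 mL.
R = (PIP − Pplat)/V̇ = (22.0 − 14.0) / 1.1333 = 8.0/1.1333 = 7.059 cmH2O·s/L.
C = Vt/(Pplat − PEEP) = 555.32 / (14.0 − 6) = 555.32/8.0 = 69.415 mL/cmH2O.
τ = R × C = 7.059 × 0.06942 L/cmH2O = 0.49 s.
Fraction remaining = e^(−Te/τ) = e^(−0.51/0.49) = 0.3532.
Trapped volume = 555.32 × 0.3532 = 196.14 mL.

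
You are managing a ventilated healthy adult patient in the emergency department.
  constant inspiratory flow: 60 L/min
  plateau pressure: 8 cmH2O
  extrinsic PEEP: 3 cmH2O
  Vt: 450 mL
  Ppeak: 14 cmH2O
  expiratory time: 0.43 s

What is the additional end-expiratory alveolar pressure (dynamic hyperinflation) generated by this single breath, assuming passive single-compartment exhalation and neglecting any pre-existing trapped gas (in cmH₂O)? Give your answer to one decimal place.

2.3

Flow: 60 L/min ÷ 60 = 1 L/s.
R = (PIP − Pplat)/V̇ = (14 − 8) / 1 = 6.0/1 = 6.0 cmH2O·s/L.
C = Vt/(Pplat − PEEP) = 450.0 / (8 − 3) = 450.0/5.0 = 90.0 mL/cmH2O.
τ = R × C = 6.0 × 0.09 L/cmH2O = 0.54 s.
Fraction remaining = e^(−Te/τ) = e^(−0.43/0.54) = 0.451; trapped volume = 450.0 × 0.451 = 202.95 mL.
Additional alveolar pressure from trapping ≈ V_trapped / C = 202.95 / 90.0 = 2.255 cmH2O.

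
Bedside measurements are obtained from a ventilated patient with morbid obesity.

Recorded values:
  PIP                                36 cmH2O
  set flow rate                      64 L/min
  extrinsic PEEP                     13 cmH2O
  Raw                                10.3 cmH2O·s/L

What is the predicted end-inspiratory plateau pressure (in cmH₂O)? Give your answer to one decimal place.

Flow: 64 L/min ÷ 60 = 1.0667 L/s.
Pplat = PIP − Raw × flow = 36 − 10.3 × 1.0667 = 36 − 10.987 = 25.013 cmH2O.

25.0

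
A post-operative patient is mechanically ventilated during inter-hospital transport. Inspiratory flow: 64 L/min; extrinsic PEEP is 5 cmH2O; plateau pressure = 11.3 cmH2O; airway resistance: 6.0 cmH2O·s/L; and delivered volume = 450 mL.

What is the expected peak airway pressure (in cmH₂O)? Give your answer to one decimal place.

Flow: 64 L/min ÷ 60 = 1.0667 L/s.
PIP = Pplat + Raw × flow = 11.3 + 6.0 × 1.0667 = 11.3 + 6.4 = 17.7 cmH2O.

17.7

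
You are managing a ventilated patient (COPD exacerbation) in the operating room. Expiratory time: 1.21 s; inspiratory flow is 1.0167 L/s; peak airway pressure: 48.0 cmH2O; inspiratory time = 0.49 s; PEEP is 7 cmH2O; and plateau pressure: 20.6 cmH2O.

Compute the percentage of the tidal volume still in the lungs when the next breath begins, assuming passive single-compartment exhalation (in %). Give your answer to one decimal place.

29.4

Vt = flow × Ti = 1.0167 L/s × 0.49 s × 1000 mL/L = 498.18 mL.
R = (PIP − Pplat)/V̇ = (48.0 − 20.6) / 1.0167 = 27.4/1.0167 = 26.95 cmH2O·s/L.
C = Vt/(Pplat − PEEP) = 498.18 / (20.6 − 7) = 498.18/13.6 = 36.631 mL/cmH2O.
τ = R × C = 26.95 × 0.03663 L/cmH2O = 0.9872 s.
Fraction remaining at end-expiration = e^(−Te/τ) = e^(−1.21/0.9872) = 0.2936 → 29.36%.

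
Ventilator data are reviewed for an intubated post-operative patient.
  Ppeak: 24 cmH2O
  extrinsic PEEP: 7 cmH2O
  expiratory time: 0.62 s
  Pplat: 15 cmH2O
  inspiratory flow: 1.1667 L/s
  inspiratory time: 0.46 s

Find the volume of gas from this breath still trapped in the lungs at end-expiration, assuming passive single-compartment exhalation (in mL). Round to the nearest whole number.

Vt = flow × Ti = 1.1667 L/s × 0.46 s × 1000 mL/L = 536.68 mL.
R = (PIP − Pplat)/V̇ = (24 − 15) / 1.1667 = 9.0/1.1667 = 7.714 cmH2O·s/L.
C = Vt/(Pplat − PEEP) = 536.68 / (15 − 7) = 536.68/8.0 = 67.085 mL/cmH2O.
τ = R × C = 7.714 × 0.06709 L/cmH2O = 0.5175 s.
Fraction remaining = e^(−Te/τ) = e^(−0.62/0.5175) = 0.3018.
Trapped volume = 536.68 × 0.3018 = 161.97 mL.

162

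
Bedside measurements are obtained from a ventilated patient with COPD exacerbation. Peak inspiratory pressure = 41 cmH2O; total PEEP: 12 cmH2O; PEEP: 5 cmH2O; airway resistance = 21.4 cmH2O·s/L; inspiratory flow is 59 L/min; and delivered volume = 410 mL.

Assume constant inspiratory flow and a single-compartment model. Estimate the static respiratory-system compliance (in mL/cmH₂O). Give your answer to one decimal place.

51.5

Flow: 59 L/min ÷ 60 = 0.9833 L/s.
Total PEEP = 12 cmH2O (set 5 + intrinsic 7); this is the baseline alveolar pressure.
Equation of motion (constant flow): PIP = Vt/C + R·V̇ + PEEP.
Vt/C = PIP − R·V̇ − PEEP = 41 − 21.4×0.9833 − 12 = 41 − 21.043 − 12 = 7.957 cmH2O.
C = Vt / 7.957 = 410 / 7.957 = 51.527 mL/cmH2O.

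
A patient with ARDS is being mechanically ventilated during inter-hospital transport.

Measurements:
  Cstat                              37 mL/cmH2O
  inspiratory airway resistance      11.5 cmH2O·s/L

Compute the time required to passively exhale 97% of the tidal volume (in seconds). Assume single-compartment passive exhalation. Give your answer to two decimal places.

τ = R × C = 11.5 × 37 mL/cmH2O = 11.5 × 0.037 L/cmH2O = 0.4255 s.
Exhaled fraction f = 1 − e^(−t/τ) → t = −τ·ln(1 − f) = −0.4255·ln(0.03) = 1.492 s.

1.49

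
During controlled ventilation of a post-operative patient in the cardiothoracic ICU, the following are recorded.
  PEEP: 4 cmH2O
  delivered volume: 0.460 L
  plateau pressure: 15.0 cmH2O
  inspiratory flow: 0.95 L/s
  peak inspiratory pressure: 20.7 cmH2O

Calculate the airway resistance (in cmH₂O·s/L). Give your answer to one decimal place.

Raw = (PIP − Pplat) / flow = (20.7 − 15.0) / 0.95 = 5.7 / 0.95 = 6.0 cmH2O·s/L.

6.0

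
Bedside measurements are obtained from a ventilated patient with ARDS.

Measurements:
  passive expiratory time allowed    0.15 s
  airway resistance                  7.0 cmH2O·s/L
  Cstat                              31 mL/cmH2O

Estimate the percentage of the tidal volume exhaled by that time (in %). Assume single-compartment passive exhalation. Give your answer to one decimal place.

49.9

τ = R × C = 7.0 × 31 mL/cmH2O = 7.0 × 0.031 L/cmH2O = 0.217 s.
Passive exhalation: V(t)/V₀ = e^(−t/τ) = e^(−0.15/0.217) = 0.501.
Fraction exhaled = 1 − 0.501 = 0.499 → 49.9%.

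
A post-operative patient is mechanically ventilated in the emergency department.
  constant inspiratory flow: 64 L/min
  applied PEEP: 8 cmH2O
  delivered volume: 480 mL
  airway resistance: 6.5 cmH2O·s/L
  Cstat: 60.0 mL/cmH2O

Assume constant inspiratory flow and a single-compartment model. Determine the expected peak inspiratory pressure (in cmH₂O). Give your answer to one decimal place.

Flow: 64 L/min ÷ 60 = 1.0667 L/s.
Equation of motion (constant flow): PIP = Vt/C + R·V̇ + PEEP.
PIP = 480/60.0 + 6.5×1.0667 + 8 = 8.0 + 6.934 + 8 = 22.934 cmH2O.

22.9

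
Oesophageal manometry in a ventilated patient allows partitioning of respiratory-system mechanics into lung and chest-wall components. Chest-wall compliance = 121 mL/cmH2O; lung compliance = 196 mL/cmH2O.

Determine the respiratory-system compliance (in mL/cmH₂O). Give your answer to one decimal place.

74.8

Lung and chest wall are elastances in series: 1/Crs = 1/CL + 1/Ccw.
1/Crs = 1/196 + 1/121 = 0.01337.
Crs = 74.794 mL/cmH2O.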